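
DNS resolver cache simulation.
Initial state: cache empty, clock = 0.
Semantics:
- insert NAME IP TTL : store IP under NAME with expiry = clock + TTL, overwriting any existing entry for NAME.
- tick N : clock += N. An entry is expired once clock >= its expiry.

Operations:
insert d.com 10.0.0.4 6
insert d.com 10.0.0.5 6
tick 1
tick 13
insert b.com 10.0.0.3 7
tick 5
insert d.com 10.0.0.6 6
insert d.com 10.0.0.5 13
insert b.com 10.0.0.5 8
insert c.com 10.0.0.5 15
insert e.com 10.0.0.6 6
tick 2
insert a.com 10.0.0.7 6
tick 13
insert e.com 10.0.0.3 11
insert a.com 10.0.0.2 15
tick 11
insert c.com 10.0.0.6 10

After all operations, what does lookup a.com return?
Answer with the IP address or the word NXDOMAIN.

Answer: 10.0.0.2

Derivation:
Op 1: insert d.com -> 10.0.0.4 (expiry=0+6=6). clock=0
Op 2: insert d.com -> 10.0.0.5 (expiry=0+6=6). clock=0
Op 3: tick 1 -> clock=1.
Op 4: tick 13 -> clock=14. purged={d.com}
Op 5: insert b.com -> 10.0.0.3 (expiry=14+7=21). clock=14
Op 6: tick 5 -> clock=19.
Op 7: insert d.com -> 10.0.0.6 (expiry=19+6=25). clock=19
Op 8: insert d.com -> 10.0.0.5 (expiry=19+13=32). clock=19
Op 9: insert b.com -> 10.0.0.5 (expiry=19+8=27). clock=19
Op 10: insert c.com -> 10.0.0.5 (expiry=19+15=34). clock=19
Op 11: insert e.com -> 10.0.0.6 (expiry=19+6=25). clock=19
Op 12: tick 2 -> clock=21.
Op 13: insert a.com -> 10.0.0.7 (expiry=21+6=27). clock=21
Op 14: tick 13 -> clock=34. purged={a.com,b.com,c.com,d.com,e.com}
Op 15: insert e.com -> 10.0.0.3 (expiry=34+11=45). clock=34
Op 16: insert a.com -> 10.0.0.2 (expiry=34+15=49). clock=34
Op 17: tick 11 -> clock=45. purged={e.com}
Op 18: insert c.com -> 10.0.0.6 (expiry=45+10=55). clock=45
lookup a.com: present, ip=10.0.0.2 expiry=49 > clock=45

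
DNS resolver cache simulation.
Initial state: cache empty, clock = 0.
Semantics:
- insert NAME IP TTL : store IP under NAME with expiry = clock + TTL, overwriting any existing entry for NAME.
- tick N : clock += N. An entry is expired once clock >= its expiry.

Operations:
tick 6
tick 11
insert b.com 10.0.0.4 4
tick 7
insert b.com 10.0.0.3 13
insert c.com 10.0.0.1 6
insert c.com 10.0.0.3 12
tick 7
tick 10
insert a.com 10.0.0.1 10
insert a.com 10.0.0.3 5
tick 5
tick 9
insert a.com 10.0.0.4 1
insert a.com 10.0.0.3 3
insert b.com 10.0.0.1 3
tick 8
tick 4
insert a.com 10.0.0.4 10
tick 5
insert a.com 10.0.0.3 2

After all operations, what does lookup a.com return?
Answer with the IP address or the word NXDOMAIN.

Op 1: tick 6 -> clock=6.
Op 2: tick 11 -> clock=17.
Op 3: insert b.com -> 10.0.0.4 (expiry=17+4=21). clock=17
Op 4: tick 7 -> clock=24. purged={b.com}
Op 5: insert b.com -> 10.0.0.3 (expiry=24+13=37). clock=24
Op 6: insert c.com -> 10.0.0.1 (expiry=24+6=30). clock=24
Op 7: insert c.com -> 10.0.0.3 (expiry=24+12=36). clock=24
Op 8: tick 7 -> clock=31.
Op 9: tick 10 -> clock=41. purged={b.com,c.com}
Op 10: insert a.com -> 10.0.0.1 (expiry=41+10=51). clock=41
Op 11: insert a.com -> 10.0.0.3 (expiry=41+5=46). clock=41
Op 12: tick 5 -> clock=46. purged={a.com}
Op 13: tick 9 -> clock=55.
Op 14: insert a.com -> 10.0.0.4 (expiry=55+1=56). clock=55
Op 15: insert a.com -> 10.0.0.3 (expiry=55+3=58). clock=55
Op 16: insert b.com -> 10.0.0.1 (expiry=55+3=58). clock=55
Op 17: tick 8 -> clock=63. purged={a.com,b.com}
Op 18: tick 4 -> clock=67.
Op 19: insert a.com -> 10.0.0.4 (expiry=67+10=77). clock=67
Op 20: tick 5 -> clock=72.
Op 21: insert a.com -> 10.0.0.3 (expiry=72+2=74). clock=72
lookup a.com: present, ip=10.0.0.3 expiry=74 > clock=72

Answer: 10.0.0.3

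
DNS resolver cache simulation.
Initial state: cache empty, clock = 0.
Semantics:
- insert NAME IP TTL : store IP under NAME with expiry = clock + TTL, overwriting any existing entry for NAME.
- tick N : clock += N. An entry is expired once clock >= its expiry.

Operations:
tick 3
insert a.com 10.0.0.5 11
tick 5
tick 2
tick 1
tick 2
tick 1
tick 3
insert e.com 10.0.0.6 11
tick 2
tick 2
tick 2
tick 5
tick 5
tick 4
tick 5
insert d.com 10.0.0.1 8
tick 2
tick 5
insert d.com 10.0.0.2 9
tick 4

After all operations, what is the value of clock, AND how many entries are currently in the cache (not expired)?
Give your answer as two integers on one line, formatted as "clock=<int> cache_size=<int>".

Answer: clock=53 cache_size=1

Derivation:
Op 1: tick 3 -> clock=3.
Op 2: insert a.com -> 10.0.0.5 (expiry=3+11=14). clock=3
Op 3: tick 5 -> clock=8.
Op 4: tick 2 -> clock=10.
Op 5: tick 1 -> clock=11.
Op 6: tick 2 -> clock=13.
Op 7: tick 1 -> clock=14. purged={a.com}
Op 8: tick 3 -> clock=17.
Op 9: insert e.com -> 10.0.0.6 (expiry=17+11=28). clock=17
Op 10: tick 2 -> clock=19.
Op 11: tick 2 -> clock=21.
Op 12: tick 2 -> clock=23.
Op 13: tick 5 -> clock=28. purged={e.com}
Op 14: tick 5 -> clock=33.
Op 15: tick 4 -> clock=37.
Op 16: tick 5 -> clock=42.
Op 17: insert d.com -> 10.0.0.1 (expiry=42+8=50). clock=42
Op 18: tick 2 -> clock=44.
Op 19: tick 5 -> clock=49.
Op 20: insert d.com -> 10.0.0.2 (expiry=49+9=58). clock=49
Op 21: tick 4 -> clock=53.
Final clock = 53
Final cache (unexpired): {d.com} -> size=1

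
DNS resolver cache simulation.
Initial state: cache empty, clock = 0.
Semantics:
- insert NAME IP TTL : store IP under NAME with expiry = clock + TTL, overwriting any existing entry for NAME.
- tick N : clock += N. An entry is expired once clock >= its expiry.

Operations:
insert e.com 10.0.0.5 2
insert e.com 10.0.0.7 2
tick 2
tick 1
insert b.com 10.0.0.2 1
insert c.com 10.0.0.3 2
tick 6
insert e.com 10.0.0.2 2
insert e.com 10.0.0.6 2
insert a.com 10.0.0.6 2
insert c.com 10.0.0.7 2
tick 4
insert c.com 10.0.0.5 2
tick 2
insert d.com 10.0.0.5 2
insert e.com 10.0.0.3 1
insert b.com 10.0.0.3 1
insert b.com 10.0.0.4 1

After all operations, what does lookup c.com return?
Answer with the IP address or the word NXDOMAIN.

Answer: NXDOMAIN

Derivation:
Op 1: insert e.com -> 10.0.0.5 (expiry=0+2=2). clock=0
Op 2: insert e.com -> 10.0.0.7 (expiry=0+2=2). clock=0
Op 3: tick 2 -> clock=2. purged={e.com}
Op 4: tick 1 -> clock=3.
Op 5: insert b.com -> 10.0.0.2 (expiry=3+1=4). clock=3
Op 6: insert c.com -> 10.0.0.3 (expiry=3+2=5). clock=3
Op 7: tick 6 -> clock=9. purged={b.com,c.com}
Op 8: insert e.com -> 10.0.0.2 (expiry=9+2=11). clock=9
Op 9: insert e.com -> 10.0.0.6 (expiry=9+2=11). clock=9
Op 10: insert a.com -> 10.0.0.6 (expiry=9+2=11). clock=9
Op 11: insert c.com -> 10.0.0.7 (expiry=9+2=11). clock=9
Op 12: tick 4 -> clock=13. purged={a.com,c.com,e.com}
Op 13: insert c.com -> 10.0.0.5 (expiry=13+2=15). clock=13
Op 14: tick 2 -> clock=15. purged={c.com}
Op 15: insert d.com -> 10.0.0.5 (expiry=15+2=17). clock=15
Op 16: insert e.com -> 10.0.0.3 (expiry=15+1=16). clock=15
Op 17: insert b.com -> 10.0.0.3 (expiry=15+1=16). clock=15
Op 18: insert b.com -> 10.0.0.4 (expiry=15+1=16). clock=15
lookup c.com: not in cache (expired or never inserted)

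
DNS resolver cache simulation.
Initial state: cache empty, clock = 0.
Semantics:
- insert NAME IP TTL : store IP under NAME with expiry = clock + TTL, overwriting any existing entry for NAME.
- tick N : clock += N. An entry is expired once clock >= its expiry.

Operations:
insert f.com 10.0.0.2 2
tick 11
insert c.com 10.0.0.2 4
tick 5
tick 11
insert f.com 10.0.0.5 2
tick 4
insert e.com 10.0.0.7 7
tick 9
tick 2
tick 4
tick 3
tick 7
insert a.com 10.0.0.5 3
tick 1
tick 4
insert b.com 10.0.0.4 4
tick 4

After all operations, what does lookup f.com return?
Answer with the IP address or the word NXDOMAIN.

Answer: NXDOMAIN

Derivation:
Op 1: insert f.com -> 10.0.0.2 (expiry=0+2=2). clock=0
Op 2: tick 11 -> clock=11. purged={f.com}
Op 3: insert c.com -> 10.0.0.2 (expiry=11+4=15). clock=11
Op 4: tick 5 -> clock=16. purged={c.com}
Op 5: tick 11 -> clock=27.
Op 6: insert f.com -> 10.0.0.5 (expiry=27+2=29). clock=27
Op 7: tick 4 -> clock=31. purged={f.com}
Op 8: insert e.com -> 10.0.0.7 (expiry=31+7=38). clock=31
Op 9: tick 9 -> clock=40. purged={e.com}
Op 10: tick 2 -> clock=42.
Op 11: tick 4 -> clock=46.
Op 12: tick 3 -> clock=49.
Op 13: tick 7 -> clock=56.
Op 14: insert a.com -> 10.0.0.5 (expiry=56+3=59). clock=56
Op 15: tick 1 -> clock=57.
Op 16: tick 4 -> clock=61. purged={a.com}
Op 17: insert b.com -> 10.0.0.4 (expiry=61+4=65). clock=61
Op 18: tick 4 -> clock=65. purged={b.com}
lookup f.com: not in cache (expired or never inserted)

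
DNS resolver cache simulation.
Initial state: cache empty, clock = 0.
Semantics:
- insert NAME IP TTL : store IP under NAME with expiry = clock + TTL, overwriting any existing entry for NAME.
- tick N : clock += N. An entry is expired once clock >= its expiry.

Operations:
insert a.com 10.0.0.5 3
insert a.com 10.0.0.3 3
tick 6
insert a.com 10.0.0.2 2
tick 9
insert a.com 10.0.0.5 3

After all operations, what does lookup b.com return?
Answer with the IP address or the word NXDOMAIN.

Op 1: insert a.com -> 10.0.0.5 (expiry=0+3=3). clock=0
Op 2: insert a.com -> 10.0.0.3 (expiry=0+3=3). clock=0
Op 3: tick 6 -> clock=6. purged={a.com}
Op 4: insert a.com -> 10.0.0.2 (expiry=6+2=8). clock=6
Op 5: tick 9 -> clock=15. purged={a.com}
Op 6: insert a.com -> 10.0.0.5 (expiry=15+3=18). clock=15
lookup b.com: not in cache (expired or never inserted)

Answer: NXDOMAIN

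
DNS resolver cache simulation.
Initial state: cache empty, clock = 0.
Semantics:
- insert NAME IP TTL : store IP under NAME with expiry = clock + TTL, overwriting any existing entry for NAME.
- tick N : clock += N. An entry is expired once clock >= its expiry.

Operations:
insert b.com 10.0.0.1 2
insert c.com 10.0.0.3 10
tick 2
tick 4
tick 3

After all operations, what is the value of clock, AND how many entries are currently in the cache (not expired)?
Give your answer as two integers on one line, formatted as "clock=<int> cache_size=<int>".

Answer: clock=9 cache_size=1

Derivation:
Op 1: insert b.com -> 10.0.0.1 (expiry=0+2=2). clock=0
Op 2: insert c.com -> 10.0.0.3 (expiry=0+10=10). clock=0
Op 3: tick 2 -> clock=2. purged={b.com}
Op 4: tick 4 -> clock=6.
Op 5: tick 3 -> clock=9.
Final clock = 9
Final cache (unexpired): {c.com} -> size=1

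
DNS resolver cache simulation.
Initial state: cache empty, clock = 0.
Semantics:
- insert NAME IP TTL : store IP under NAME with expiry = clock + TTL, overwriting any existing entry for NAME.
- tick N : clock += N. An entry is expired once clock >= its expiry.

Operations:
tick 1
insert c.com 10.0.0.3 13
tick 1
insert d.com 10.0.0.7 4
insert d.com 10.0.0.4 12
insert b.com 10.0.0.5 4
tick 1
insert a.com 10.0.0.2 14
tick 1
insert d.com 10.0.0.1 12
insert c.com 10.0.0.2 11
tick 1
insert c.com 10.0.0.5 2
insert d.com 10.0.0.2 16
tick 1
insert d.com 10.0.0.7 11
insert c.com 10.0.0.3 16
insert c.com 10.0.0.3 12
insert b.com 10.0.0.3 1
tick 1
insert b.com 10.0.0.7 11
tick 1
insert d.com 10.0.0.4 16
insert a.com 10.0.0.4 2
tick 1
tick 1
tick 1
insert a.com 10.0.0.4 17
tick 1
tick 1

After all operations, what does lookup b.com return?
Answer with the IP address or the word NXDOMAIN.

Answer: 10.0.0.7

Derivation:
Op 1: tick 1 -> clock=1.
Op 2: insert c.com -> 10.0.0.3 (expiry=1+13=14). clock=1
Op 3: tick 1 -> clock=2.
Op 4: insert d.com -> 10.0.0.7 (expiry=2+4=6). clock=2
Op 5: insert d.com -> 10.0.0.4 (expiry=2+12=14). clock=2
Op 6: insert b.com -> 10.0.0.5 (expiry=2+4=6). clock=2
Op 7: tick 1 -> clock=3.
Op 8: insert a.com -> 10.0.0.2 (expiry=3+14=17). clock=3
Op 9: tick 1 -> clock=4.
Op 10: insert d.com -> 10.0.0.1 (expiry=4+12=16). clock=4
Op 11: insert c.com -> 10.0.0.2 (expiry=4+11=15). clock=4
Op 12: tick 1 -> clock=5.
Op 13: insert c.com -> 10.0.0.5 (expiry=5+2=7). clock=5
Op 14: insert d.com -> 10.0.0.2 (expiry=5+16=21). clock=5
Op 15: tick 1 -> clock=6. purged={b.com}
Op 16: insert d.com -> 10.0.0.7 (expiry=6+11=17). clock=6
Op 17: insert c.com -> 10.0.0.3 (expiry=6+16=22). clock=6
Op 18: insert c.com -> 10.0.0.3 (expiry=6+12=18). clock=6
Op 19: insert b.com -> 10.0.0.3 (expiry=6+1=7). clock=6
Op 20: tick 1 -> clock=7. purged={b.com}
Op 21: insert b.com -> 10.0.0.7 (expiry=7+11=18). clock=7
Op 22: tick 1 -> clock=8.
Op 23: insert d.com -> 10.0.0.4 (expiry=8+16=24). clock=8
Op 24: insert a.com -> 10.0.0.4 (expiry=8+2=10). clock=8
Op 25: tick 1 -> clock=9.
Op 26: tick 1 -> clock=10. purged={a.com}
Op 27: tick 1 -> clock=11.
Op 28: insert a.com -> 10.0.0.4 (expiry=11+17=28). clock=11
Op 29: tick 1 -> clock=12.
Op 30: tick 1 -> clock=13.
lookup b.com: present, ip=10.0.0.7 expiry=18 > clock=13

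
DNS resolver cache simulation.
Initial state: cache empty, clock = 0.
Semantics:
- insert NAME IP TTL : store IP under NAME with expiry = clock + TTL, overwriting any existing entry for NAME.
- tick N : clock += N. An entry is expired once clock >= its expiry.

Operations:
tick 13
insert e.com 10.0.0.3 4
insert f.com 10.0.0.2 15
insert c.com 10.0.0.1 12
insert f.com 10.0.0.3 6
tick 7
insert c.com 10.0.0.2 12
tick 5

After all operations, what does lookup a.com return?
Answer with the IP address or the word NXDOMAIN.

Answer: NXDOMAIN

Derivation:
Op 1: tick 13 -> clock=13.
Op 2: insert e.com -> 10.0.0.3 (expiry=13+4=17). clock=13
Op 3: insert f.com -> 10.0.0.2 (expiry=13+15=28). clock=13
Op 4: insert c.com -> 10.0.0.1 (expiry=13+12=25). clock=13
Op 5: insert f.com -> 10.0.0.3 (expiry=13+6=19). clock=13
Op 6: tick 7 -> clock=20. purged={e.com,f.com}
Op 7: insert c.com -> 10.0.0.2 (expiry=20+12=32). clock=20
Op 8: tick 5 -> clock=25.
lookup a.com: not in cache (expired or never inserted)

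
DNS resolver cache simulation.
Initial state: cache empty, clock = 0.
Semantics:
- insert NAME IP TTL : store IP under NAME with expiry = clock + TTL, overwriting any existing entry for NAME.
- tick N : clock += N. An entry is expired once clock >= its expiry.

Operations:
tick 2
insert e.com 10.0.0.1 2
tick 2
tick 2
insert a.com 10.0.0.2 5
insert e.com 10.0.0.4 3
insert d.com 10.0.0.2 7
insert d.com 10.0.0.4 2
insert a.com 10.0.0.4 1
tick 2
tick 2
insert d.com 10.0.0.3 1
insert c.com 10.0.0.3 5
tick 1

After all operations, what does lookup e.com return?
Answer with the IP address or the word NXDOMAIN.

Answer: NXDOMAIN

Derivation:
Op 1: tick 2 -> clock=2.
Op 2: insert e.com -> 10.0.0.1 (expiry=2+2=4). clock=2
Op 3: tick 2 -> clock=4. purged={e.com}
Op 4: tick 2 -> clock=6.
Op 5: insert a.com -> 10.0.0.2 (expiry=6+5=11). clock=6
Op 6: insert e.com -> 10.0.0.4 (expiry=6+3=9). clock=6
Op 7: insert d.com -> 10.0.0.2 (expiry=6+7=13). clock=6
Op 8: insert d.com -> 10.0.0.4 (expiry=6+2=8). clock=6
Op 9: insert a.com -> 10.0.0.4 (expiry=6+1=7). clock=6
Op 10: tick 2 -> clock=8. purged={a.com,d.com}
Op 11: tick 2 -> clock=10. purged={e.com}
Op 12: insert d.com -> 10.0.0.3 (expiry=10+1=11). clock=10
Op 13: insert c.com -> 10.0.0.3 (expiry=10+5=15). clock=10
Op 14: tick 1 -> clock=11. purged={d.com}
lookup e.com: not in cache (expired or never inserted)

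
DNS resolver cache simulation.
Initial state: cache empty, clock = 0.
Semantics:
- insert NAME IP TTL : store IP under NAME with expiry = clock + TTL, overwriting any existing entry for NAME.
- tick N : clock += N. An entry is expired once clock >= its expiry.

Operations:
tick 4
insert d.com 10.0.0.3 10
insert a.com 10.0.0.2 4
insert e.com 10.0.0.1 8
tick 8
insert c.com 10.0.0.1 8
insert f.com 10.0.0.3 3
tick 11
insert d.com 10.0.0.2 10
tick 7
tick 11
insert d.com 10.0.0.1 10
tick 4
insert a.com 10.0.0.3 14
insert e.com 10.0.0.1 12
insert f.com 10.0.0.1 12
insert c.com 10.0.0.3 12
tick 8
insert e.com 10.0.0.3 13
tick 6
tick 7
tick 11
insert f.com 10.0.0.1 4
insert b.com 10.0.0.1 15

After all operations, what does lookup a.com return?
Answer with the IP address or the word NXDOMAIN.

Op 1: tick 4 -> clock=4.
Op 2: insert d.com -> 10.0.0.3 (expiry=4+10=14). clock=4
Op 3: insert a.com -> 10.0.0.2 (expiry=4+4=8). clock=4
Op 4: insert e.com -> 10.0.0.1 (expiry=4+8=12). clock=4
Op 5: tick 8 -> clock=12. purged={a.com,e.com}
Op 6: insert c.com -> 10.0.0.1 (expiry=12+8=20). clock=12
Op 7: insert f.com -> 10.0.0.3 (expiry=12+3=15). clock=12
Op 8: tick 11 -> clock=23. purged={c.com,d.com,f.com}
Op 9: insert d.com -> 10.0.0.2 (expiry=23+10=33). clock=23
Op 10: tick 7 -> clock=30.
Op 11: tick 11 -> clock=41. purged={d.com}
Op 12: insert d.com -> 10.0.0.1 (expiry=41+10=51). clock=41
Op 13: tick 4 -> clock=45.
Op 14: insert a.com -> 10.0.0.3 (expiry=45+14=59). clock=45
Op 15: insert e.com -> 10.0.0.1 (expiry=45+12=57). clock=45
Op 16: insert f.com -> 10.0.0.1 (expiry=45+12=57). clock=45
Op 17: insert c.com -> 10.0.0.3 (expiry=45+12=57). clock=45
Op 18: tick 8 -> clock=53. purged={d.com}
Op 19: insert e.com -> 10.0.0.3 (expiry=53+13=66). clock=53
Op 20: tick 6 -> clock=59. purged={a.com,c.com,f.com}
Op 21: tick 7 -> clock=66. purged={e.com}
Op 22: tick 11 -> clock=77.
Op 23: insert f.com -> 10.0.0.1 (expiry=77+4=81). clock=77
Op 24: insert b.com -> 10.0.0.1 (expiry=77+15=92). clock=77
lookup a.com: not in cache (expired or never inserted)

Answer: NXDOMAIN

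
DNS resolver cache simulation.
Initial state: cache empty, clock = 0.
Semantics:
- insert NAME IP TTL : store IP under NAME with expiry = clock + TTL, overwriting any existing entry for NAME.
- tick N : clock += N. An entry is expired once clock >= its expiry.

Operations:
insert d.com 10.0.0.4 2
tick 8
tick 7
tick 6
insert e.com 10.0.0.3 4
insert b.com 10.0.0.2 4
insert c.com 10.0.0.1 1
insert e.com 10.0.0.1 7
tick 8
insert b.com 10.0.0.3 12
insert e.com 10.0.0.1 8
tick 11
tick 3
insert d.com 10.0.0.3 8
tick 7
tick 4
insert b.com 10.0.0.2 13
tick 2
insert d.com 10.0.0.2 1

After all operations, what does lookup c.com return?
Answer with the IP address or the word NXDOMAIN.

Op 1: insert d.com -> 10.0.0.4 (expiry=0+2=2). clock=0
Op 2: tick 8 -> clock=8. purged={d.com}
Op 3: tick 7 -> clock=15.
Op 4: tick 6 -> clock=21.
Op 5: insert e.com -> 10.0.0.3 (expiry=21+4=25). clock=21
Op 6: insert b.com -> 10.0.0.2 (expiry=21+4=25). clock=21
Op 7: insert c.com -> 10.0.0.1 (expiry=21+1=22). clock=21
Op 8: insert e.com -> 10.0.0.1 (expiry=21+7=28). clock=21
Op 9: tick 8 -> clock=29. purged={b.com,c.com,e.com}
Op 10: insert b.com -> 10.0.0.3 (expiry=29+12=41). clock=29
Op 11: insert e.com -> 10.0.0.1 (expiry=29+8=37). clock=29
Op 12: tick 11 -> clock=40. purged={e.com}
Op 13: tick 3 -> clock=43. purged={b.com}
Op 14: insert d.com -> 10.0.0.3 (expiry=43+8=51). clock=43
Op 15: tick 7 -> clock=50.
Op 16: tick 4 -> clock=54. purged={d.com}
Op 17: insert b.com -> 10.0.0.2 (expiry=54+13=67). clock=54
Op 18: tick 2 -> clock=56.
Op 19: insert d.com -> 10.0.0.2 (expiry=56+1=57). clock=56
lookup c.com: not in cache (expired or never inserted)

Answer: NXDOMAIN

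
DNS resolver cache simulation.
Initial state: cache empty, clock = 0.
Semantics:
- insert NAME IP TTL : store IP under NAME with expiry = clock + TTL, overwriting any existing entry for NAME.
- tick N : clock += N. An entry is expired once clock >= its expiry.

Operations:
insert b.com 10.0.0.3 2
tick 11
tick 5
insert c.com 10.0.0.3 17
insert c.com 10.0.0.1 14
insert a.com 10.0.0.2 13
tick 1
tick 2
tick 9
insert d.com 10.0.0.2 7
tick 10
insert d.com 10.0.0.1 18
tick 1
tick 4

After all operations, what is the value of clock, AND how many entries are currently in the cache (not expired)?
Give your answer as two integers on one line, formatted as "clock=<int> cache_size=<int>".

Op 1: insert b.com -> 10.0.0.3 (expiry=0+2=2). clock=0
Op 2: tick 11 -> clock=11. purged={b.com}
Op 3: tick 5 -> clock=16.
Op 4: insert c.com -> 10.0.0.3 (expiry=16+17=33). clock=16
Op 5: insert c.com -> 10.0.0.1 (expiry=16+14=30). clock=16
Op 6: insert a.com -> 10.0.0.2 (expiry=16+13=29). clock=16
Op 7: tick 1 -> clock=17.
Op 8: tick 2 -> clock=19.
Op 9: tick 9 -> clock=28.
Op 10: insert d.com -> 10.0.0.2 (expiry=28+7=35). clock=28
Op 11: tick 10 -> clock=38. purged={a.com,c.com,d.com}
Op 12: insert d.com -> 10.0.0.1 (expiry=38+18=56). clock=38
Op 13: tick 1 -> clock=39.
Op 14: tick 4 -> clock=43.
Final clock = 43
Final cache (unexpired): {d.com} -> size=1

Answer: clock=43 cache_size=1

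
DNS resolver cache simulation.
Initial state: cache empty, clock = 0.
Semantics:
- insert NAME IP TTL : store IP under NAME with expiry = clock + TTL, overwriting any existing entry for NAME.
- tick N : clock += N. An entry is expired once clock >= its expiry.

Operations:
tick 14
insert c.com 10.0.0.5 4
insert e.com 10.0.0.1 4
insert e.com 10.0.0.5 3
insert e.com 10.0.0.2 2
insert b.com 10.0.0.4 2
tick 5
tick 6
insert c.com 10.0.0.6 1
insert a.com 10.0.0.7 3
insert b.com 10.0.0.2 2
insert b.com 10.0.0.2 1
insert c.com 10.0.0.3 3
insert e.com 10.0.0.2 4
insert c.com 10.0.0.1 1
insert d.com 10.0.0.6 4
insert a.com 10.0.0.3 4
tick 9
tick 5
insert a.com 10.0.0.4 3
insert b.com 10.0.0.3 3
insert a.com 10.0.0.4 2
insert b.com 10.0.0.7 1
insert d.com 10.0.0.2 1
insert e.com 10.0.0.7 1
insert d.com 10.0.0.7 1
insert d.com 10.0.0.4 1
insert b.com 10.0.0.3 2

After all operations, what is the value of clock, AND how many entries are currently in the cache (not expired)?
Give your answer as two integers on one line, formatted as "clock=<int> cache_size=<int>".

Answer: clock=39 cache_size=4

Derivation:
Op 1: tick 14 -> clock=14.
Op 2: insert c.com -> 10.0.0.5 (expiry=14+4=18). clock=14
Op 3: insert e.com -> 10.0.0.1 (expiry=14+4=18). clock=14
Op 4: insert e.com -> 10.0.0.5 (expiry=14+3=17). clock=14
Op 5: insert e.com -> 10.0.0.2 (expiry=14+2=16). clock=14
Op 6: insert b.com -> 10.0.0.4 (expiry=14+2=16). clock=14
Op 7: tick 5 -> clock=19. purged={b.com,c.com,e.com}
Op 8: tick 6 -> clock=25.
Op 9: insert c.com -> 10.0.0.6 (expiry=25+1=26). clock=25
Op 10: insert a.com -> 10.0.0.7 (expiry=25+3=28). clock=25
Op 11: insert b.com -> 10.0.0.2 (expiry=25+2=27). clock=25
Op 12: insert b.com -> 10.0.0.2 (expiry=25+1=26). clock=25
Op 13: insert c.com -> 10.0.0.3 (expiry=25+3=28). clock=25
Op 14: insert e.com -> 10.0.0.2 (expiry=25+4=29). clock=25
Op 15: insert c.com -> 10.0.0.1 (expiry=25+1=26). clock=25
Op 16: insert d.com -> 10.0.0.6 (expiry=25+4=29). clock=25
Op 17: insert a.com -> 10.0.0.3 (expiry=25+4=29). clock=25
Op 18: tick 9 -> clock=34. purged={a.com,b.com,c.com,d.com,e.com}
Op 19: tick 5 -> clock=39.
Op 20: insert a.com -> 10.0.0.4 (expiry=39+3=42). clock=39
Op 21: insert b.com -> 10.0.0.3 (expiry=39+3=42). clock=39
Op 22: insert a.com -> 10.0.0.4 (expiry=39+2=41). clock=39
Op 23: insert b.com -> 10.0.0.7 (expiry=39+1=40). clock=39
Op 24: insert d.com -> 10.0.0.2 (expiry=39+1=40). clock=39
Op 25: insert e.com -> 10.0.0.7 (expiry=39+1=40). clock=39
Op 26: insert d.com -> 10.0.0.7 (expiry=39+1=40). clock=39
Op 27: insert d.com -> 10.0.0.4 (expiry=39+1=40). clock=39
Op 28: insert b.com -> 10.0.0.3 (expiry=39+2=41). clock=39
Final clock = 39
Final cache (unexpired): {a.com,b.com,d.com,e.com} -> size=4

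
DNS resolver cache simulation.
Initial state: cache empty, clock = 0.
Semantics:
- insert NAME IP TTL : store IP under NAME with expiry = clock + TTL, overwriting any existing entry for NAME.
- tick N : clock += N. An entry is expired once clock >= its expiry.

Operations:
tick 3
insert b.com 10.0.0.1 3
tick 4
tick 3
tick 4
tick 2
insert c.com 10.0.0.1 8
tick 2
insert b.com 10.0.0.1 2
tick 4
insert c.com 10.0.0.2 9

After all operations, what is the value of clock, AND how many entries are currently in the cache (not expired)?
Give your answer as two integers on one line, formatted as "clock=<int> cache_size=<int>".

Op 1: tick 3 -> clock=3.
Op 2: insert b.com -> 10.0.0.1 (expiry=3+3=6). clock=3
Op 3: tick 4 -> clock=7. purged={b.com}
Op 4: tick 3 -> clock=10.
Op 5: tick 4 -> clock=14.
Op 6: tick 2 -> clock=16.
Op 7: insert c.com -> 10.0.0.1 (expiry=16+8=24). clock=16
Op 8: tick 2 -> clock=18.
Op 9: insert b.com -> 10.0.0.1 (expiry=18+2=20). clock=18
Op 10: tick 4 -> clock=22. purged={b.com}
Op 11: insert c.com -> 10.0.0.2 (expiry=22+9=31). clock=22
Final clock = 22
Final cache (unexpired): {c.com} -> size=1

Answer: clock=22 cache_size=1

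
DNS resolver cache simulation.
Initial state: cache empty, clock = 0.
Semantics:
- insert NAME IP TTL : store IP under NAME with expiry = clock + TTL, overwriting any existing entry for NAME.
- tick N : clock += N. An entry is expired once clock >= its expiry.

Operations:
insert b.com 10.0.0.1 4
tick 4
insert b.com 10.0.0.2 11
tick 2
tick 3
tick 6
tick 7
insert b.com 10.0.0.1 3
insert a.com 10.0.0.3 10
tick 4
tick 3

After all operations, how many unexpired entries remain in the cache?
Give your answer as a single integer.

Answer: 1

Derivation:
Op 1: insert b.com -> 10.0.0.1 (expiry=0+4=4). clock=0
Op 2: tick 4 -> clock=4. purged={b.com}
Op 3: insert b.com -> 10.0.0.2 (expiry=4+11=15). clock=4
Op 4: tick 2 -> clock=6.
Op 5: tick 3 -> clock=9.
Op 6: tick 6 -> clock=15. purged={b.com}
Op 7: tick 7 -> clock=22.
Op 8: insert b.com -> 10.0.0.1 (expiry=22+3=25). clock=22
Op 9: insert a.com -> 10.0.0.3 (expiry=22+10=32). clock=22
Op 10: tick 4 -> clock=26. purged={b.com}
Op 11: tick 3 -> clock=29.
Final cache (unexpired): {a.com} -> size=1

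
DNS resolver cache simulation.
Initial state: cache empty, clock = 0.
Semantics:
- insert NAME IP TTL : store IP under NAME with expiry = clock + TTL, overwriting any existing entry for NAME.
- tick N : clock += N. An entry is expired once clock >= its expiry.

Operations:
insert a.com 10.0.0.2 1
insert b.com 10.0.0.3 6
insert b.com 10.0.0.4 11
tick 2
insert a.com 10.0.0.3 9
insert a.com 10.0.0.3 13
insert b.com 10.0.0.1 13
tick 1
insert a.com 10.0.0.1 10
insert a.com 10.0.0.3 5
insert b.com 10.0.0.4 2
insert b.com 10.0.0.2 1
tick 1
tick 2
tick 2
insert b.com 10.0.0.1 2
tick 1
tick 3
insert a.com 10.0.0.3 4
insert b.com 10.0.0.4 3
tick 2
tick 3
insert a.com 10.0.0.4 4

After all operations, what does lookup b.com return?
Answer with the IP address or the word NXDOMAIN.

Op 1: insert a.com -> 10.0.0.2 (expiry=0+1=1). clock=0
Op 2: insert b.com -> 10.0.0.3 (expiry=0+6=6). clock=0
Op 3: insert b.com -> 10.0.0.4 (expiry=0+11=11). clock=0
Op 4: tick 2 -> clock=2. purged={a.com}
Op 5: insert a.com -> 10.0.0.3 (expiry=2+9=11). clock=2
Op 6: insert a.com -> 10.0.0.3 (expiry=2+13=15). clock=2
Op 7: insert b.com -> 10.0.0.1 (expiry=2+13=15). clock=2
Op 8: tick 1 -> clock=3.
Op 9: insert a.com -> 10.0.0.1 (expiry=3+10=13). clock=3
Op 10: insert a.com -> 10.0.0.3 (expiry=3+5=8). clock=3
Op 11: insert b.com -> 10.0.0.4 (expiry=3+2=5). clock=3
Op 12: insert b.com -> 10.0.0.2 (expiry=3+1=4). clock=3
Op 13: tick 1 -> clock=4. purged={b.com}
Op 14: tick 2 -> clock=6.
Op 15: tick 2 -> clock=8. purged={a.com}
Op 16: insert b.com -> 10.0.0.1 (expiry=8+2=10). clock=8
Op 17: tick 1 -> clock=9.
Op 18: tick 3 -> clock=12. purged={b.com}
Op 19: insert a.com -> 10.0.0.3 (expiry=12+4=16). clock=12
Op 20: insert b.com -> 10.0.0.4 (expiry=12+3=15). clock=12
Op 21: tick 2 -> clock=14.
Op 22: tick 3 -> clock=17. purged={a.com,b.com}
Op 23: insert a.com -> 10.0.0.4 (expiry=17+4=21). clock=17
lookup b.com: not in cache (expired or never inserted)

Answer: NXDOMAIN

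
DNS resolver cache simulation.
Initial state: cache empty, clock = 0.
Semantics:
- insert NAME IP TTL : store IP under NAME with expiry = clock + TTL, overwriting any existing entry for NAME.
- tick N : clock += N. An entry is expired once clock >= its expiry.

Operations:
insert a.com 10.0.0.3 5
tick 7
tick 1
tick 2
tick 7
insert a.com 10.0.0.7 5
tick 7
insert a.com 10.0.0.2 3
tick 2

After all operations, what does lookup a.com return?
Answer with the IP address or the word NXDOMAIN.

Op 1: insert a.com -> 10.0.0.3 (expiry=0+5=5). clock=0
Op 2: tick 7 -> clock=7. purged={a.com}
Op 3: tick 1 -> clock=8.
Op 4: tick 2 -> clock=10.
Op 5: tick 7 -> clock=17.
Op 6: insert a.com -> 10.0.0.7 (expiry=17+5=22). clock=17
Op 7: tick 7 -> clock=24. purged={a.com}
Op 8: insert a.com -> 10.0.0.2 (expiry=24+3=27). clock=24
Op 9: tick 2 -> clock=26.
lookup a.com: present, ip=10.0.0.2 expiry=27 > clock=26

Answer: 10.0.0.2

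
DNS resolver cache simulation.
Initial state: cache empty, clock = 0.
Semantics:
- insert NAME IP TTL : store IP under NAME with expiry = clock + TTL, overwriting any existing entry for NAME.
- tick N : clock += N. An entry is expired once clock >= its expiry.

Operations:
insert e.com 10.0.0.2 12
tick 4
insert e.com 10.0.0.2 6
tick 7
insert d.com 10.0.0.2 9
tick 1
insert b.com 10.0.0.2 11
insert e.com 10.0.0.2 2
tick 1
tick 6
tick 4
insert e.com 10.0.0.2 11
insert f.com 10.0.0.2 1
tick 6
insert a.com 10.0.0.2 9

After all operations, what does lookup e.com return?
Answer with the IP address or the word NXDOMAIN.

Op 1: insert e.com -> 10.0.0.2 (expiry=0+12=12). clock=0
Op 2: tick 4 -> clock=4.
Op 3: insert e.com -> 10.0.0.2 (expiry=4+6=10). clock=4
Op 4: tick 7 -> clock=11. purged={e.com}
Op 5: insert d.com -> 10.0.0.2 (expiry=11+9=20). clock=11
Op 6: tick 1 -> clock=12.
Op 7: insert b.com -> 10.0.0.2 (expiry=12+11=23). clock=12
Op 8: insert e.com -> 10.0.0.2 (expiry=12+2=14). clock=12
Op 9: tick 1 -> clock=13.
Op 10: tick 6 -> clock=19. purged={e.com}
Op 11: tick 4 -> clock=23. purged={b.com,d.com}
Op 12: insert e.com -> 10.0.0.2 (expiry=23+11=34). clock=23
Op 13: insert f.com -> 10.0.0.2 (expiry=23+1=24). clock=23
Op 14: tick 6 -> clock=29. purged={f.com}
Op 15: insert a.com -> 10.0.0.2 (expiry=29+9=38). clock=29
lookup e.com: present, ip=10.0.0.2 expiry=34 > clock=29

Answer: 10.0.0.2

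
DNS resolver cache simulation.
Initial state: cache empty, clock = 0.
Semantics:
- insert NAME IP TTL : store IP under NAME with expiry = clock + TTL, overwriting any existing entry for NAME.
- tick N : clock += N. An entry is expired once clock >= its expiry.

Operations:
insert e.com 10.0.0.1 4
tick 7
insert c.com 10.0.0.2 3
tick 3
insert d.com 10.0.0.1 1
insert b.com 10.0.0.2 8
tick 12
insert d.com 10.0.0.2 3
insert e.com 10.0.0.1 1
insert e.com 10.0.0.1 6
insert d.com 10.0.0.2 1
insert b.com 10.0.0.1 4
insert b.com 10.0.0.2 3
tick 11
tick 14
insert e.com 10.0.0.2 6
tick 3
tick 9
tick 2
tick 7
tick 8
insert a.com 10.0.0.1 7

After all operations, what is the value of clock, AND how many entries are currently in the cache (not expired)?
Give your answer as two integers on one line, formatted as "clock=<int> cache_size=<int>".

Op 1: insert e.com -> 10.0.0.1 (expiry=0+4=4). clock=0
Op 2: tick 7 -> clock=7. purged={e.com}
Op 3: insert c.com -> 10.0.0.2 (expiry=7+3=10). clock=7
Op 4: tick 3 -> clock=10. purged={c.com}
Op 5: insert d.com -> 10.0.0.1 (expiry=10+1=11). clock=10
Op 6: insert b.com -> 10.0.0.2 (expiry=10+8=18). clock=10
Op 7: tick 12 -> clock=22. purged={b.com,d.com}
Op 8: insert d.com -> 10.0.0.2 (expiry=22+3=25). clock=22
Op 9: insert e.com -> 10.0.0.1 (expiry=22+1=23). clock=22
Op 10: insert e.com -> 10.0.0.1 (expiry=22+6=28). clock=22
Op 11: insert d.com -> 10.0.0.2 (expiry=22+1=23). clock=22
Op 12: insert b.com -> 10.0.0.1 (expiry=22+4=26). clock=22
Op 13: insert b.com -> 10.0.0.2 (expiry=22+3=25). clock=22
Op 14: tick 11 -> clock=33. purged={b.com,d.com,e.com}
Op 15: tick 14 -> clock=47.
Op 16: insert e.com -> 10.0.0.2 (expiry=47+6=53). clock=47
Op 17: tick 3 -> clock=50.
Op 18: tick 9 -> clock=59. purged={e.com}
Op 19: tick 2 -> clock=61.
Op 20: tick 7 -> clock=68.
Op 21: tick 8 -> clock=76.
Op 22: insert a.com -> 10.0.0.1 (expiry=76+7=83). clock=76
Final clock = 76
Final cache (unexpired): {a.com} -> size=1

Answer: clock=76 cache_size=1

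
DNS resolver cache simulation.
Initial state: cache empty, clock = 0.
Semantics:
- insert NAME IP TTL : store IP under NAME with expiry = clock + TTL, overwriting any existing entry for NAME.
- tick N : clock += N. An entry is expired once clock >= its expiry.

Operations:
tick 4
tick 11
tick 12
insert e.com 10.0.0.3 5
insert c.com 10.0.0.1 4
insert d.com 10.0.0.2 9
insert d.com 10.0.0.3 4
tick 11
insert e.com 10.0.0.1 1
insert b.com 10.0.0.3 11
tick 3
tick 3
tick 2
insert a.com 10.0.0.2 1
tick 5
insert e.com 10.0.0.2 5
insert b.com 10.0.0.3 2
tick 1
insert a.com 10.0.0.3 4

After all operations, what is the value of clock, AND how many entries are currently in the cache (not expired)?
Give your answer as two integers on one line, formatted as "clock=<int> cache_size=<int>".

Answer: clock=52 cache_size=3

Derivation:
Op 1: tick 4 -> clock=4.
Op 2: tick 11 -> clock=15.
Op 3: tick 12 -> clock=27.
Op 4: insert e.com -> 10.0.0.3 (expiry=27+5=32). clock=27
Op 5: insert c.com -> 10.0.0.1 (expiry=27+4=31). clock=27
Op 6: insert d.com -> 10.0.0.2 (expiry=27+9=36). clock=27
Op 7: insert d.com -> 10.0.0.3 (expiry=27+4=31). clock=27
Op 8: tick 11 -> clock=38. purged={c.com,d.com,e.com}
Op 9: insert e.com -> 10.0.0.1 (expiry=38+1=39). clock=38
Op 10: insert b.com -> 10.0.0.3 (expiry=38+11=49). clock=38
Op 11: tick 3 -> clock=41. purged={e.com}
Op 12: tick 3 -> clock=44.
Op 13: tick 2 -> clock=46.
Op 14: insert a.com -> 10.0.0.2 (expiry=46+1=47). clock=46
Op 15: tick 5 -> clock=51. purged={a.com,b.com}
Op 16: insert e.com -> 10.0.0.2 (expiry=51+5=56). clock=51
Op 17: insert b.com -> 10.0.0.3 (expiry=51+2=53). clock=51
Op 18: tick 1 -> clock=52.
Op 19: insert a.com -> 10.0.0.3 (expiry=52+4=56). clock=52
Final clock = 52
Final cache (unexpired): {a.com,b.com,e.com} -> size=3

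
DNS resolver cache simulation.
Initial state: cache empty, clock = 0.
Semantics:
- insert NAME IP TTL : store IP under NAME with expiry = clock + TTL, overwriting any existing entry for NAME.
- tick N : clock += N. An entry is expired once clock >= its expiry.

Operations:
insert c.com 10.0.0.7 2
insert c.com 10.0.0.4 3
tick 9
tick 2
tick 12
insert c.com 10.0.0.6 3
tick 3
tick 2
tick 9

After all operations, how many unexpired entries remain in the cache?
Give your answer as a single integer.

Op 1: insert c.com -> 10.0.0.7 (expiry=0+2=2). clock=0
Op 2: insert c.com -> 10.0.0.4 (expiry=0+3=3). clock=0
Op 3: tick 9 -> clock=9. purged={c.com}
Op 4: tick 2 -> clock=11.
Op 5: tick 12 -> clock=23.
Op 6: insert c.com -> 10.0.0.6 (expiry=23+3=26). clock=23
Op 7: tick 3 -> clock=26. purged={c.com}
Op 8: tick 2 -> clock=28.
Op 9: tick 9 -> clock=37.
Final cache (unexpired): {} -> size=0

Answer: 0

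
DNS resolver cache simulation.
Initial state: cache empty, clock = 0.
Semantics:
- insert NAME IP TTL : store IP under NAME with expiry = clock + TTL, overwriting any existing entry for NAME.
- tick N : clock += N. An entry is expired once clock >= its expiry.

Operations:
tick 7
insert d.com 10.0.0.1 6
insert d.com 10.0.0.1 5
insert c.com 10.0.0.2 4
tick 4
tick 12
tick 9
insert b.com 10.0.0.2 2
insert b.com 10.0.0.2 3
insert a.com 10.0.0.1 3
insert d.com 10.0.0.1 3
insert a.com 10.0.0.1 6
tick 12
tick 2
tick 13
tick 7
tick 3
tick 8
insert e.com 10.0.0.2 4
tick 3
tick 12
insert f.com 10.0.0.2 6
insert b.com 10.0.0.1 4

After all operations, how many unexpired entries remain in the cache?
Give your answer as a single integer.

Op 1: tick 7 -> clock=7.
Op 2: insert d.com -> 10.0.0.1 (expiry=7+6=13). clock=7
Op 3: insert d.com -> 10.0.0.1 (expiry=7+5=12). clock=7
Op 4: insert c.com -> 10.0.0.2 (expiry=7+4=11). clock=7
Op 5: tick 4 -> clock=11. purged={c.com}
Op 6: tick 12 -> clock=23. purged={d.com}
Op 7: tick 9 -> clock=32.
Op 8: insert b.com -> 10.0.0.2 (expiry=32+2=34). clock=32
Op 9: insert b.com -> 10.0.0.2 (expiry=32+3=35). clock=32
Op 10: insert a.com -> 10.0.0.1 (expiry=32+3=35). clock=32
Op 11: insert d.com -> 10.0.0.1 (expiry=32+3=35). clock=32
Op 12: insert a.com -> 10.0.0.1 (expiry=32+6=38). clock=32
Op 13: tick 12 -> clock=44. purged={a.com,b.com,d.com}
Op 14: tick 2 -> clock=46.
Op 15: tick 13 -> clock=59.
Op 16: tick 7 -> clock=66.
Op 17: tick 3 -> clock=69.
Op 18: tick 8 -> clock=77.
Op 19: insert e.com -> 10.0.0.2 (expiry=77+4=81). clock=77
Op 20: tick 3 -> clock=80.
Op 21: tick 12 -> clock=92. purged={e.com}
Op 22: insert f.com -> 10.0.0.2 (expiry=92+6=98). clock=92
Op 23: insert b.com -> 10.0.0.1 (expiry=92+4=96). clock=92
Final cache (unexpired): {b.com,f.com} -> size=2

Answer: 2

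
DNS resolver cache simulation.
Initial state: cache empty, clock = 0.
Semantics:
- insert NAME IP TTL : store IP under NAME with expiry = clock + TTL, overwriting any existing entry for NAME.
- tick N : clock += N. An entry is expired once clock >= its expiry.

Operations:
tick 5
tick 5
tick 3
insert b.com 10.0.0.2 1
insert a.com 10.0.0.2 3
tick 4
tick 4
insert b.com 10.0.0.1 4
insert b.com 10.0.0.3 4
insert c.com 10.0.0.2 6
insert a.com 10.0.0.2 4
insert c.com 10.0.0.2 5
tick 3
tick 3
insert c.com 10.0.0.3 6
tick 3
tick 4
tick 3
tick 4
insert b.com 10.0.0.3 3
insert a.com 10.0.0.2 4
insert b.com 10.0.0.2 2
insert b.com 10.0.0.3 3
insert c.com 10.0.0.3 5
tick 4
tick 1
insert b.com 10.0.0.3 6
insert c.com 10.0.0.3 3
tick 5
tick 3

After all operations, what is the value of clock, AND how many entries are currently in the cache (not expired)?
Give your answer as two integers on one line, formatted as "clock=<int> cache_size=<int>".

Answer: clock=54 cache_size=0

Derivation:
Op 1: tick 5 -> clock=5.
Op 2: tick 5 -> clock=10.
Op 3: tick 3 -> clock=13.
Op 4: insert b.com -> 10.0.0.2 (expiry=13+1=14). clock=13
Op 5: insert a.com -> 10.0.0.2 (expiry=13+3=16). clock=13
Op 6: tick 4 -> clock=17. purged={a.com,b.com}
Op 7: tick 4 -> clock=21.
Op 8: insert b.com -> 10.0.0.1 (expiry=21+4=25). clock=21
Op 9: insert b.com -> 10.0.0.3 (expiry=21+4=25). clock=21
Op 10: insert c.com -> 10.0.0.2 (expiry=21+6=27). clock=21
Op 11: insert a.com -> 10.0.0.2 (expiry=21+4=25). clock=21
Op 12: insert c.com -> 10.0.0.2 (expiry=21+5=26). clock=21
Op 13: tick 3 -> clock=24.
Op 14: tick 3 -> clock=27. purged={a.com,b.com,c.com}
Op 15: insert c.com -> 10.0.0.3 (expiry=27+6=33). clock=27
Op 16: tick 3 -> clock=30.
Op 17: tick 4 -> clock=34. purged={c.com}
Op 18: tick 3 -> clock=37.
Op 19: tick 4 -> clock=41.
Op 20: insert b.com -> 10.0.0.3 (expiry=41+3=44). clock=41
Op 21: insert a.com -> 10.0.0.2 (expiry=41+4=45). clock=41
Op 22: insert b.com -> 10.0.0.2 (expiry=41+2=43). clock=41
Op 23: insert b.com -> 10.0.0.3 (expiry=41+3=44). clock=41
Op 24: insert c.com -> 10.0.0.3 (expiry=41+5=46). clock=41
Op 25: tick 4 -> clock=45. purged={a.com,b.com}
Op 26: tick 1 -> clock=46. purged={c.com}
Op 27: insert b.com -> 10.0.0.3 (expiry=46+6=52). clock=46
Op 28: insert c.com -> 10.0.0.3 (expiry=46+3=49). clock=46
Op 29: tick 5 -> clock=51. purged={c.com}
Op 30: tick 3 -> clock=54. purged={b.com}
Final clock = 54
Final cache (unexpired): {} -> size=0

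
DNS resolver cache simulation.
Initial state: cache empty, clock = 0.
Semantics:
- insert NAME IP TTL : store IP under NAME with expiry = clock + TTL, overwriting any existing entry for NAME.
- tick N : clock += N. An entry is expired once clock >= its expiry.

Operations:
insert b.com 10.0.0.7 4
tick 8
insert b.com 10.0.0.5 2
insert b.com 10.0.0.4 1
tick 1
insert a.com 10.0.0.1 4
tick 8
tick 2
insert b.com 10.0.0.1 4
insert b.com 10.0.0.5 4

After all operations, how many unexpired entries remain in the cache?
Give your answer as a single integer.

Answer: 1

Derivation:
Op 1: insert b.com -> 10.0.0.7 (expiry=0+4=4). clock=0
Op 2: tick 8 -> clock=8. purged={b.com}
Op 3: insert b.com -> 10.0.0.5 (expiry=8+2=10). clock=8
Op 4: insert b.com -> 10.0.0.4 (expiry=8+1=9). clock=8
Op 5: tick 1 -> clock=9. purged={b.com}
Op 6: insert a.com -> 10.0.0.1 (expiry=9+4=13). clock=9
Op 7: tick 8 -> clock=17. purged={a.com}
Op 8: tick 2 -> clock=19.
Op 9: insert b.com -> 10.0.0.1 (expiry=19+4=23). clock=19
Op 10: insert b.com -> 10.0.0.5 (expiry=19+4=23). clock=19
Final cache (unexpired): {b.com} -> size=1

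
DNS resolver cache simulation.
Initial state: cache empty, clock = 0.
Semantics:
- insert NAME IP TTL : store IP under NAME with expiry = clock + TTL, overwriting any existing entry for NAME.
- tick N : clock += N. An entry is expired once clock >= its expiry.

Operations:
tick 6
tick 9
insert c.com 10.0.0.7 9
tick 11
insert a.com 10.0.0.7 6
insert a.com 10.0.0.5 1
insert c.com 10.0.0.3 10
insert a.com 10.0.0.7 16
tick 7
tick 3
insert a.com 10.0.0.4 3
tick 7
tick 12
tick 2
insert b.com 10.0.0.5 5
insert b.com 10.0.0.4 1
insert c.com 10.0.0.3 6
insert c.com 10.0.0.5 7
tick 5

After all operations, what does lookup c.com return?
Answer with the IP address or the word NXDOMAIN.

Answer: 10.0.0.5

Derivation:
Op 1: tick 6 -> clock=6.
Op 2: tick 9 -> clock=15.
Op 3: insert c.com -> 10.0.0.7 (expiry=15+9=24). clock=15
Op 4: tick 11 -> clock=26. purged={c.com}
Op 5: insert a.com -> 10.0.0.7 (expiry=26+6=32). clock=26
Op 6: insert a.com -> 10.0.0.5 (expiry=26+1=27). clock=26
Op 7: insert c.com -> 10.0.0.3 (expiry=26+10=36). clock=26
Op 8: insert a.com -> 10.0.0.7 (expiry=26+16=42). clock=26
Op 9: tick 7 -> clock=33.
Op 10: tick 3 -> clock=36. purged={c.com}
Op 11: insert a.com -> 10.0.0.4 (expiry=36+3=39). clock=36
Op 12: tick 7 -> clock=43. purged={a.com}
Op 13: tick 12 -> clock=55.
Op 14: tick 2 -> clock=57.
Op 15: insert b.com -> 10.0.0.5 (expiry=57+5=62). clock=57
Op 16: insert b.com -> 10.0.0.4 (expiry=57+1=58). clock=57
Op 17: insert c.com -> 10.0.0.3 (expiry=57+6=63). clock=57
Op 18: insert c.com -> 10.0.0.5 (expiry=57+7=64). clock=57
Op 19: tick 5 -> clock=62. purged={b.com}
lookup c.com: present, ip=10.0.0.5 expiry=64 > clock=62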